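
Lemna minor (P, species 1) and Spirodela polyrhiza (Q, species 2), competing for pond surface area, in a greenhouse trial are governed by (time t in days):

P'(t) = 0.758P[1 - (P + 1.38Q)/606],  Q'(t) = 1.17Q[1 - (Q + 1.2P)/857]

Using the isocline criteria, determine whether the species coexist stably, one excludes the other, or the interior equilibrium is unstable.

species 2 excludes species 1

Compare the nullcline intercepts: K1/α12 = 606/1.38 = 439 < K2 = 857; K2/α21 = 857/1.2 = 714 > K1 = 606.
Since the inequalities point opposite ways, species 2 can invade but species 1 cannot.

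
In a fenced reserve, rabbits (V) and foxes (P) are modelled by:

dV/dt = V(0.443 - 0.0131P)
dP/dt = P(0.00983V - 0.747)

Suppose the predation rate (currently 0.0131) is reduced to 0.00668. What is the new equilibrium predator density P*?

P* ≈ 66.3

At the interior fixed point, setting dV/dt = 0 with V > 0 fixes P* = (prey growth rate)/(VP coefficient) — independent of the other coefficients.
With the change, P* = 0.443/0.00668 = 66.3; it rises from 33.8.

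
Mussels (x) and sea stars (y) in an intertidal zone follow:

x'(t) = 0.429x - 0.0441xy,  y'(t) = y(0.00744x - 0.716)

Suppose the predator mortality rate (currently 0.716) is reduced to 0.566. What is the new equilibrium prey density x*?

At the interior fixed point, setting dy/dt = 0 with y > 0 fixes x* = (predator death rate)/(xy coefficient) — independent of the other coefficients.
With the change, x* = 0.566/0.00744 = 76.1; it falls from 96.2.

x* ≈ 76.1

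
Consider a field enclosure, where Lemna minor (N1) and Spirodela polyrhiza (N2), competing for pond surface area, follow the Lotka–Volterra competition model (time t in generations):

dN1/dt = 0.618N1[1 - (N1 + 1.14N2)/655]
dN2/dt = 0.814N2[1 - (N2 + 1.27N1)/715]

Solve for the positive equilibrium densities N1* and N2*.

Setting both brackets to zero gives the nullclines N1 + 1.14N2 = 655 and 1.27N1 + N2 = 715.
Substituting N2 = 715 - 1.27N1 into the first: N1(1 - 1.14·1.27) = 655 - 1.14·715.
So N1* = -160/-0.448 = 358, and then N2* = 715 - 1.27·358 = 261.

N1* ≈ 358, N2* ≈ 261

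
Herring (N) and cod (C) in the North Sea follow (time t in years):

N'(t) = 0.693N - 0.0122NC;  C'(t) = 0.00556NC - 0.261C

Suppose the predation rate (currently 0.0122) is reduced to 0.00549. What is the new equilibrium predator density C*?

At the interior fixed point, setting dN/dt = 0 with N > 0 fixes C* = (prey growth rate)/(NC coefficient) — independent of the other coefficients.
With the change, C* = 0.693/0.00549 = 126; it rises from 56.8.

C* ≈ 126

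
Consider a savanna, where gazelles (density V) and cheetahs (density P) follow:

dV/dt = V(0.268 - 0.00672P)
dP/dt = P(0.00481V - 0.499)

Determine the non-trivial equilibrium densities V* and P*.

Set dP/dt = 0 with P > 0: 0.00481V - 0.499 = 0, so V* = 0.499/0.00481 = 104.
Set dV/dt = 0 with V > 0: 0.268 - 0.00672P = 0, so P* = 0.268/0.00672 = 39.9.

V* ≈ 104, P* ≈ 39.9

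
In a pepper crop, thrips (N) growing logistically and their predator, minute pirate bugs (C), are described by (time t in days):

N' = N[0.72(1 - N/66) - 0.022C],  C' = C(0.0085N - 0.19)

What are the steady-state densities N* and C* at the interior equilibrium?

From dC/dt = 0 with C > 0: 0.0085N* = 0.19, so N* = 22.4.
Substitute into dN/dt = 0: 0.72(1 - 22.4/66) = 0.022C*.
The bracket is 0.661, giving C* = 0.476/0.022 = 21.6.

N* ≈ 22.4, C* ≈ 21.6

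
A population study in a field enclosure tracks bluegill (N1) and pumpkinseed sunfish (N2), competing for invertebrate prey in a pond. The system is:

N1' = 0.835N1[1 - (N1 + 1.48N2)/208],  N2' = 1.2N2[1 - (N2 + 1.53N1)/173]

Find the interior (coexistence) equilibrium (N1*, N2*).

N1* ≈ 38, N2* ≈ 115

Setting both brackets to zero gives the nullclines N1 + 1.48N2 = 208 and 1.53N1 + N2 = 173.
Substituting N2 = 173 - 1.53N1 into the first: N1(1 - 1.48·1.53) = 208 - 1.48·173.
So N1* = -48/-1.26 = 38, and then N2* = 173 - 1.53·38 = 115.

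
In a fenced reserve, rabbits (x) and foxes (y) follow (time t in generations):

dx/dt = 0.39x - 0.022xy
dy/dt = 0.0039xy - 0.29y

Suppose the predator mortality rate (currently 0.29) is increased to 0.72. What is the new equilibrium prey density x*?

x* ≈ 185

At the interior fixed point, setting dy/dt = 0 with y > 0 fixes x* = (predator death rate)/(xy coefficient) — independent of the other coefficients.
With the change, x* = 0.72/0.0039 = 185; it rises from 74.4.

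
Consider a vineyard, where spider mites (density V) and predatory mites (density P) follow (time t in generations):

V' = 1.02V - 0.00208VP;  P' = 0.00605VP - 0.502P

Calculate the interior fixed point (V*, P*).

Set dP/dt = 0 with P > 0: 0.00605V - 0.502 = 0, so V* = 0.502/0.00605 = 83.
Set dV/dt = 0 with V > 0: 1.02 - 0.00208P = 0, so P* = 1.02/0.00208 = 490.

V* ≈ 83, P* ≈ 490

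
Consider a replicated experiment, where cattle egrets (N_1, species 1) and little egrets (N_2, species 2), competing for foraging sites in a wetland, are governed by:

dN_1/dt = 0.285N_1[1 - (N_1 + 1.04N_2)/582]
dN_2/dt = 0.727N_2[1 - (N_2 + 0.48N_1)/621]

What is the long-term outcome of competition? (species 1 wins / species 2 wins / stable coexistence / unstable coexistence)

Compare the nullcline intercepts: K1/α12 = 582/1.04 = 560 < K2 = 621; K2/α21 = 621/0.48 = 1290 > K1 = 582.
Since the inequalities point opposite ways, species 2 can invade but species 1 cannot.

species 2 excludes species 1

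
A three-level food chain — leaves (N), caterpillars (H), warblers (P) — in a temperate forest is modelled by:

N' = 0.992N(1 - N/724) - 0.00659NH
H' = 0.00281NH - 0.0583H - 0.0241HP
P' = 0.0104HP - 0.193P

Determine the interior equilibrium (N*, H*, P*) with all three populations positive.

From dP/dt = 0: 0.0104H* = 0.193, so H* = 18.6.
From dN/dt = 0: 0.992(1 - N*/724) = 0.00659·18.6, giving N* = 724·(1 - 0.123) = 635.
From dH/dt = 0: 0.00281·635 - 0.0583 = 0.0241P*, so P* = 1.73/0.0241 = 71.6.

N* ≈ 635, H* ≈ 18.6, P* ≈ 71.6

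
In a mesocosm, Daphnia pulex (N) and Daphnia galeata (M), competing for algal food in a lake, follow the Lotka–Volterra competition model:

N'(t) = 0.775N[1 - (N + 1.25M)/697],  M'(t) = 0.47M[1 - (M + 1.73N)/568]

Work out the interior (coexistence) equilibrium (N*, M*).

Setting both brackets to zero gives the nullclines N + 1.25M = 697 and 1.73N + M = 568.
Substituting M = 568 - 1.73N into the first: N(1 - 1.25·1.73) = 697 - 1.25·568.
So N* = -13/-1.16 = 11.2, and then M* = 568 - 1.73·11.2 = 549.

N* ≈ 11.2, M* ≈ 549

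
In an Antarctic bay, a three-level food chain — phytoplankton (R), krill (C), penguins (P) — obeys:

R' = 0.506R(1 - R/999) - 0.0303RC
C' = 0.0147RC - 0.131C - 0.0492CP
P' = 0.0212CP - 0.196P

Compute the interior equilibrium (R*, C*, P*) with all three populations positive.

From dP/dt = 0: 0.0212C* = 0.196, so C* = 9.25.
From dR/dt = 0: 0.506(1 - R*/999) = 0.0303·9.25, giving R* = 999·(1 - 0.554) = 446.
From dC/dt = 0: 0.0147·446 - 0.131 = 0.0492P*, so P* = 6.42/0.0492 = 131.

R* ≈ 446, C* ≈ 9.25, P* ≈ 131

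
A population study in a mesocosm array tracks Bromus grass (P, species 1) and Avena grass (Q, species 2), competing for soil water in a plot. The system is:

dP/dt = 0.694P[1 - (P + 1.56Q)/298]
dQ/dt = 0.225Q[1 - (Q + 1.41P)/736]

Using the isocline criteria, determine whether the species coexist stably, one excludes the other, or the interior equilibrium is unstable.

Compare the nullcline intercepts: K1/α12 = 298/1.56 = 191 < K2 = 736; K2/α21 = 736/1.41 = 522 > K1 = 298.
Since the inequalities point opposite ways, species 2 can invade but species 1 cannot.

species 2 excludes species 1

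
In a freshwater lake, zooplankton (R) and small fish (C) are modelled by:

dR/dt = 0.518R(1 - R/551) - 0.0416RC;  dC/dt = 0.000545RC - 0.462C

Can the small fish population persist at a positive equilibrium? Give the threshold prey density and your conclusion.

The predator equation gives dC/dt > 0 only when R > 0.462/0.000545 = 848.
Without the predator, R → K = 551. Since 551 < 848, the predator cannot invade.

Threshold R = 848; K < 848, so no, the predator goes extinct.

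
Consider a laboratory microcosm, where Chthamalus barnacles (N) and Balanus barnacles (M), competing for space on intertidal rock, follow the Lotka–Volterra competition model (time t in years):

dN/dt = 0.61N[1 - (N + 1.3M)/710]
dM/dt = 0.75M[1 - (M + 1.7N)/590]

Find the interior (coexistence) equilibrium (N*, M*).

N* ≈ 47.1, M* ≈ 510

Setting both brackets to zero gives the nullclines N + 1.3M = 710 and 1.7N + M = 590.
Substituting M = 590 - 1.7N into the first: N(1 - 1.3·1.7) = 710 - 1.3·590.
So N* = -57/-1.21 = 47.1, and then M* = 590 - 1.7·47.1 = 510.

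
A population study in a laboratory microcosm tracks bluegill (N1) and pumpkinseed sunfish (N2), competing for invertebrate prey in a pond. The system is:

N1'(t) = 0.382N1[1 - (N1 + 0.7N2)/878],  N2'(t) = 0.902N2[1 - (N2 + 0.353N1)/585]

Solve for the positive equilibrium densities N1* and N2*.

Setting both brackets to zero gives the nullclines N1 + 0.7N2 = 878 and 0.353N1 + N2 = 585.
Substituting N2 = 585 - 0.353N1 into the first: N1(1 - 0.7·0.353) = 878 - 0.7·585.
So N1* = 468/0.753 = 622, and then N2* = 585 - 0.353·622 = 365.

N1* ≈ 622, N2* ≈ 365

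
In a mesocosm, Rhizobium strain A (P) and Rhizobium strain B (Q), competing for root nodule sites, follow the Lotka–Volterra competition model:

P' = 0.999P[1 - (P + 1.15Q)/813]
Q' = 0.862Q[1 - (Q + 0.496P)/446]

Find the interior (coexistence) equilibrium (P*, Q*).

P* ≈ 699, Q* ≈ 99.5

Setting both brackets to zero gives the nullclines P + 1.15Q = 813 and 0.496P + Q = 446.
Substituting Q = 446 - 0.496P into the first: P(1 - 1.15·0.496) = 813 - 1.15·446.
So P* = 300/0.43 = 699, and then Q* = 446 - 0.496·699 = 99.5.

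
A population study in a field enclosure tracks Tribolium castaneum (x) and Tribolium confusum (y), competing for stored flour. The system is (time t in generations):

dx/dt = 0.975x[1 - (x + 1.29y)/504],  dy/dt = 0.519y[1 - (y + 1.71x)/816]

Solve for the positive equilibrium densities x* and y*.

Setting both brackets to zero gives the nullclines x + 1.29y = 504 and 1.71x + y = 816.
Substituting y = 816 - 1.71x into the first: x(1 - 1.29·1.71) = 504 - 1.29·816.
So x* = -549/-1.21 = 455, and then y* = 816 - 1.71·455 = 38.

x* ≈ 455, y* ≈ 38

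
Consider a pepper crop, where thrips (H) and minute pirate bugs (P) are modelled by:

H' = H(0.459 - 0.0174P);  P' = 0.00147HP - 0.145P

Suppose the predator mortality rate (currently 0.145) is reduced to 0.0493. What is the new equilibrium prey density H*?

H* ≈ 33.5

At the interior fixed point, setting dP/dt = 0 with P > 0 fixes H* = (predator death rate)/(HP coefficient) — independent of the other coefficients.
With the change, H* = 0.0493/0.00147 = 33.5; it falls from 98.6.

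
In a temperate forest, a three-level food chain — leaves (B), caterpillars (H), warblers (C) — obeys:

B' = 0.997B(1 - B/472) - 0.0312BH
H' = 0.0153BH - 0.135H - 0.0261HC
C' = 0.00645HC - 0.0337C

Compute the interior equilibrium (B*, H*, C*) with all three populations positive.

B* ≈ 395, H* ≈ 5.22, C* ≈ 226

From dC/dt = 0: 0.00645H* = 0.0337, so H* = 5.22.
From dB/dt = 0: 0.997(1 - B*/472) = 0.0312·5.22, giving B* = 472·(1 - 0.164) = 395.
From dH/dt = 0: 0.0153·395 - 0.135 = 0.0261C*, so C* = 5.91/0.0261 = 226.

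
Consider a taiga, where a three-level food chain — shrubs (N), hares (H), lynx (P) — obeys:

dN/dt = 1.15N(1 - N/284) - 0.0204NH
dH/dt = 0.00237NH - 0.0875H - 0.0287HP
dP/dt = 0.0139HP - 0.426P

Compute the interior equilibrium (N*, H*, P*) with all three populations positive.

N* ≈ 130, H* ≈ 30.6, P* ≈ 7.65

From dP/dt = 0: 0.0139H* = 0.426, so H* = 30.6.
From dN/dt = 0: 1.15(1 - N*/284) = 0.0204·30.6, giving N* = 284·(1 - 0.544) = 130.
From dH/dt = 0: 0.00237·130 - 0.0875 = 0.0287P*, so P* = 0.22/0.0287 = 7.65.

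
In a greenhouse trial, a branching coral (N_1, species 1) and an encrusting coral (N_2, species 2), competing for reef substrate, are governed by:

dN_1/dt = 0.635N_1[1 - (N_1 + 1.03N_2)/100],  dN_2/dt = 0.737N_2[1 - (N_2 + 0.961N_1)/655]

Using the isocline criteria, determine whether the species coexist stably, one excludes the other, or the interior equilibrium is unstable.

species 2 excludes species 1

Compare the nullcline intercepts: K1/α12 = 100/1.03 = 97.1 < K2 = 655; K2/α21 = 655/0.961 = 682 > K1 = 100.
Since the inequalities point opposite ways, species 2 can invade but species 1 cannot.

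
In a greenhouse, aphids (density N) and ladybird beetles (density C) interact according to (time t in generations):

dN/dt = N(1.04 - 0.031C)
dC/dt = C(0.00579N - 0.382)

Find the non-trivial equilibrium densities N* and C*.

Set dC/dt = 0 with C > 0: 0.00579N - 0.382 = 0, so N* = 0.382/0.00579 = 66.
Set dN/dt = 0 with N > 0: 1.04 - 0.031C = 0, so C* = 1.04/0.031 = 33.5.

N* ≈ 66, C* ≈ 33.5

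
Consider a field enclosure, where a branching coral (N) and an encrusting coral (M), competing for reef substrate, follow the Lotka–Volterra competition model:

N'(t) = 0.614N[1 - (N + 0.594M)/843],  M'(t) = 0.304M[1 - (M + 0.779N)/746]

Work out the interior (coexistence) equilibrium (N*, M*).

N* ≈ 744, M* ≈ 166

Setting both brackets to zero gives the nullclines N + 0.594M = 843 and 0.779N + M = 746.
Substituting M = 746 - 0.779N into the first: N(1 - 0.594·0.779) = 843 - 0.594·746.
So N* = 400/0.537 = 744, and then M* = 746 - 0.779·744 = 166.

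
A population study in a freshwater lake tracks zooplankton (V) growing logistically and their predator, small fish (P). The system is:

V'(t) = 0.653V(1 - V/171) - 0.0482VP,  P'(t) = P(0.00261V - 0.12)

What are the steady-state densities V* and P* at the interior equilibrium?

V* ≈ 46, P* ≈ 9.91

From dP/dt = 0 with P > 0: 0.00261V* = 0.12, so V* = 46.
Substitute into dV/dt = 0: 0.653(1 - 46/171) = 0.0482P*.
The bracket is 0.731, giving P* = 0.477/0.0482 = 9.91.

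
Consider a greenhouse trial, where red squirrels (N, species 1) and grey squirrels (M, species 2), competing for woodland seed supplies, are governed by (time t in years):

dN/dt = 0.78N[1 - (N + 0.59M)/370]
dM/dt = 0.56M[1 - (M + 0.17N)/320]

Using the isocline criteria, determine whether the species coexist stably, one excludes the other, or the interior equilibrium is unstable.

stable coexistence

Compare the nullcline intercepts: K1/α12 = 370/0.59 = 627 > K2 = 320; K2/α21 = 320/0.17 = 1880 > K1 = 370.
Since both inequalities hold, each species can invade when rare, so the interior equilibrium is stable.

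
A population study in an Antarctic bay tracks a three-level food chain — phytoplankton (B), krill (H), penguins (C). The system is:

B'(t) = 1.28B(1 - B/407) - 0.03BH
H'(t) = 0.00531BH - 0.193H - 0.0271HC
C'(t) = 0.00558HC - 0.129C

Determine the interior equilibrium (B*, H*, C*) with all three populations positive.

B* ≈ 186, H* ≈ 23.1, C* ≈ 29.4

From dC/dt = 0: 0.00558H* = 0.129, so H* = 23.1.
From dB/dt = 0: 1.28(1 - B*/407) = 0.03·23.1, giving B* = 407·(1 - 0.542) = 186.
From dH/dt = 0: 0.00531·186 - 0.193 = 0.0271C*, so C* = 0.797/0.0271 = 29.4.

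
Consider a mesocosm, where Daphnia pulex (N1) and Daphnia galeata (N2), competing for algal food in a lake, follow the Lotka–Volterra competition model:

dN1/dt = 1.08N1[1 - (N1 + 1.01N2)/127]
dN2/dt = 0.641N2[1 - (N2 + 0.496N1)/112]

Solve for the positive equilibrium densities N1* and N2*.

Setting both brackets to zero gives the nullclines N1 + 1.01N2 = 127 and 0.496N1 + N2 = 112.
Substituting N2 = 112 - 0.496N1 into the first: N1(1 - 1.01·0.496) = 127 - 1.01·112.
So N1* = 13.9/0.499 = 27.8, and then N2* = 112 - 0.496·27.8 = 98.2.

N1* ≈ 27.8, N2* ≈ 98.2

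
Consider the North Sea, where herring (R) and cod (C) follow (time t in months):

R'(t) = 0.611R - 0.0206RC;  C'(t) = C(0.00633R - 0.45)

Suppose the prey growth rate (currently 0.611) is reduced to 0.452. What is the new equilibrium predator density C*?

C* ≈ 21.9

At the interior fixed point, setting dR/dt = 0 with R > 0 fixes C* = (prey growth rate)/(RC coefficient) — independent of the other coefficients.
With the change, C* = 0.452/0.0206 = 21.9; it falls from 29.7.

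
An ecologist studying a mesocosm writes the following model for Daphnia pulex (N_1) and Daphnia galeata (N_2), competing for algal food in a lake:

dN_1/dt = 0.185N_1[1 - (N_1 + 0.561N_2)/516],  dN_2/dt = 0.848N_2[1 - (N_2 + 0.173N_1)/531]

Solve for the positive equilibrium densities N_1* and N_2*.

N_1* ≈ 242, N_2* ≈ 489

Setting both brackets to zero gives the nullclines N_1 + 0.561N_2 = 516 and 0.173N_1 + N_2 = 531.
Substituting N_2 = 531 - 0.173N_1 into the first: N_1(1 - 0.561·0.173) = 516 - 0.561·531.
So N_1* = 218/0.903 = 242, and then N_2* = 531 - 0.173·242 = 489.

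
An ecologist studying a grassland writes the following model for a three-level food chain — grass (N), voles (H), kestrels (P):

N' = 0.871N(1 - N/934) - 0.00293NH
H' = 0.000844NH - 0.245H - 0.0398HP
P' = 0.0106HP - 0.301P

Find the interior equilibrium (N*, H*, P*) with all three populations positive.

From dP/dt = 0: 0.0106H* = 0.301, so H* = 28.4.
From dN/dt = 0: 0.871(1 - N*/934) = 0.00293·28.4, giving N* = 934·(1 - 0.0955) = 845.
From dH/dt = 0: 0.000844·845 - 0.245 = 0.0398P*, so P* = 0.468/0.0398 = 11.8.

N* ≈ 845, H* ≈ 28.4, P* ≈ 11.8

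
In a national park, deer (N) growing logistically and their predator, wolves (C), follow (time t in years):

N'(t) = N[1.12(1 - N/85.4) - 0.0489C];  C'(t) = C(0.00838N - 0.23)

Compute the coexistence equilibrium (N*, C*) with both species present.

N* ≈ 27.4, C* ≈ 15.5

From dC/dt = 0 with C > 0: 0.00838N* = 0.23, so N* = 27.4.
Substitute into dN/dt = 0: 1.12(1 - 27.4/85.4) = 0.0489C*.
The bracket is 0.679, giving C* = 0.76/0.0489 = 15.5.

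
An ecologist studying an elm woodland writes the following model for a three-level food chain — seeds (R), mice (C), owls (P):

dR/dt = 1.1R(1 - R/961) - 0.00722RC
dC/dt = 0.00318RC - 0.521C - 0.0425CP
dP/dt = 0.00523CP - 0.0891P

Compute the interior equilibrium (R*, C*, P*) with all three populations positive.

From dP/dt = 0: 0.00523C* = 0.0891, so C* = 17.
From dR/dt = 0: 1.1(1 - R*/961) = 0.00722·17, giving R* = 961·(1 - 0.112) = 854.
From dC/dt = 0: 0.00318·854 - 0.521 = 0.0425P*, so P* = 2.19/0.0425 = 51.6.

R* ≈ 854, C* ≈ 17, P* ≈ 51.6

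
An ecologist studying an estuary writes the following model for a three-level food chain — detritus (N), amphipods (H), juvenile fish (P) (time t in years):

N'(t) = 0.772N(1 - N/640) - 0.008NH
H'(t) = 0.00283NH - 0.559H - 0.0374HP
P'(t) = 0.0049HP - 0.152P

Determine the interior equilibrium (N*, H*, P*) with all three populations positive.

N* ≈ 434, H* ≈ 31, P* ≈ 17.9

From dP/dt = 0: 0.0049H* = 0.152, so H* = 31.
From dN/dt = 0: 0.772(1 - N*/640) = 0.008·31, giving N* = 640·(1 - 0.321) = 434.
From dH/dt = 0: 0.00283·434 - 0.559 = 0.0374P*, so P* = 0.67/0.0374 = 17.9.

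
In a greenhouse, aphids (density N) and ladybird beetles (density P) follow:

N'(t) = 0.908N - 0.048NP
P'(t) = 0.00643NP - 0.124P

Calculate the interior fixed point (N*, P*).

N* ≈ 19.3, P* ≈ 18.9

Set dP/dt = 0 with P > 0: 0.00643N - 0.124 = 0, so N* = 0.124/0.00643 = 19.3.
Set dN/dt = 0 with N > 0: 0.908 - 0.048P = 0, so P* = 0.908/0.048 = 18.9.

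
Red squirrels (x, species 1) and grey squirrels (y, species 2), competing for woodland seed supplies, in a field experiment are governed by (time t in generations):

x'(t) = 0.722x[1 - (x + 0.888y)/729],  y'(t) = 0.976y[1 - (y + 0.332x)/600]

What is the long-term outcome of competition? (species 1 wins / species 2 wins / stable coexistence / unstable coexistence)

Compare the nullcline intercepts: K1/α12 = 729/0.888 = 821 > K2 = 600; K2/α21 = 600/0.332 = 1810 > K1 = 729.
Since both inequalities hold, each species can invade when rare, so the interior equilibrium is stable.

stable coexistence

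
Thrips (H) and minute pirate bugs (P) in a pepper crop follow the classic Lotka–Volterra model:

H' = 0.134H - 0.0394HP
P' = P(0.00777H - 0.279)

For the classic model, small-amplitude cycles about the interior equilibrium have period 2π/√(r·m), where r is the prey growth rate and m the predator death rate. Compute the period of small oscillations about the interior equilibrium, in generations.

T ≈ 32.5 generations

Here r = 0.134 and m = 0.279, so r·m = 0.0374.
ω = √0.0374 = 0.193 per generation, hence T = 2π/ω ≈ 32.5 generations.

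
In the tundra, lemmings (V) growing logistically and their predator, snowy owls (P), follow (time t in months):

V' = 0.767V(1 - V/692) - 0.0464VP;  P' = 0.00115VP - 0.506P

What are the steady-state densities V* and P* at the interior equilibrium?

From dP/dt = 0 with P > 0: 0.00115V* = 0.506, so V* = 440.
Substitute into dV/dt = 0: 0.767(1 - 440/692) = 0.0464P*.
The bracket is 0.364, giving P* = 0.279/0.0464 = 6.02.

V* ≈ 440, P* ≈ 6.02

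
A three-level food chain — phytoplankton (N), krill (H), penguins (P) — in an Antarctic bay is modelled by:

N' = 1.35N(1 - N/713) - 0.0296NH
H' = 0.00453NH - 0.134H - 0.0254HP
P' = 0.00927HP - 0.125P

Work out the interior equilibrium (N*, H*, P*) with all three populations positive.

From dP/dt = 0: 0.00927H* = 0.125, so H* = 13.5.
From dN/dt = 0: 1.35(1 - N*/713) = 0.0296·13.5, giving N* = 713·(1 - 0.296) = 502.
From dH/dt = 0: 0.00453·502 - 0.134 = 0.0254P*, so P* = 2.14/0.0254 = 84.3.

N* ≈ 502, H* ≈ 13.5, P* ≈ 84.3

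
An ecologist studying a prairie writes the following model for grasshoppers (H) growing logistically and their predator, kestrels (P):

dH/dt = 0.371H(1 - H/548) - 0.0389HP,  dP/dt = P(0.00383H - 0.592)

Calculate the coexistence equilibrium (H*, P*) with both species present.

H* ≈ 155, P* ≈ 6.85

From dP/dt = 0 with P > 0: 0.00383H* = 0.592, so H* = 155.
Substitute into dH/dt = 0: 0.371(1 - 155/548) = 0.0389P*.
The bracket is 0.718, giving P* = 0.266/0.0389 = 6.85.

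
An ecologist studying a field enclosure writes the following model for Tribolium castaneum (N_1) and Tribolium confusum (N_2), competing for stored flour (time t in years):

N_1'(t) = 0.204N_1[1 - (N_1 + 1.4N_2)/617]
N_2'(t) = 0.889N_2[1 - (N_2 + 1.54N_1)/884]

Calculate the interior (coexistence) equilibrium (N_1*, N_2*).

N_1* ≈ 537, N_2* ≈ 57.2

Setting both brackets to zero gives the nullclines N_1 + 1.4N_2 = 617 and 1.54N_1 + N_2 = 884.
Substituting N_2 = 884 - 1.54N_1 into the first: N_1(1 - 1.4·1.54) = 617 - 1.4·884.
So N_1* = -621/-1.16 = 537, and then N_2* = 884 - 1.54·537 = 57.2.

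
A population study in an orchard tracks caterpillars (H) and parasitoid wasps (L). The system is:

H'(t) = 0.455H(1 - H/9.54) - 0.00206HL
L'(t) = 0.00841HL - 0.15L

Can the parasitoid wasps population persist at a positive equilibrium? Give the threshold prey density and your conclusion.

Threshold H = 17.8; K < 17.8, so no, the predator goes extinct.

The predator equation gives dL/dt > 0 only when H > 0.15/0.00841 = 17.8.
Without the predator, H → K = 9.54. Since 9.54 < 17.8, the predator cannot invade.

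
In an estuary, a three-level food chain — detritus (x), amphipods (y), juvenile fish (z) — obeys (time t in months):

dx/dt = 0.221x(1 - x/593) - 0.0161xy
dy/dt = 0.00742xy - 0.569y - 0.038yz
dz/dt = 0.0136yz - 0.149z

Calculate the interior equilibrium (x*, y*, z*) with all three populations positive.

From dz/dt = 0: 0.0136y* = 0.149, so y* = 11.
From dx/dt = 0: 0.221(1 - x*/593) = 0.0161·11, giving x* = 593·(1 - 0.798) = 120.
From dy/dt = 0: 0.00742·120 - 0.569 = 0.038z*, so z* = 0.319/0.038 = 8.4.

x* ≈ 120, y* ≈ 11, z* ≈ 8.4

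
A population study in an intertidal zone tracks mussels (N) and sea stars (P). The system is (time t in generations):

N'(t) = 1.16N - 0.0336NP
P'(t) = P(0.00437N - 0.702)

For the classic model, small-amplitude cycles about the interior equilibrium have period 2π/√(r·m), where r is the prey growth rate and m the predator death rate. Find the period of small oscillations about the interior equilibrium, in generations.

Here r = 1.16 and m = 0.702, so r·m = 0.814.
ω = √0.814 = 0.902 per generation, hence T = 2π/ω ≈ 6.96 generations.

T ≈ 6.96 generations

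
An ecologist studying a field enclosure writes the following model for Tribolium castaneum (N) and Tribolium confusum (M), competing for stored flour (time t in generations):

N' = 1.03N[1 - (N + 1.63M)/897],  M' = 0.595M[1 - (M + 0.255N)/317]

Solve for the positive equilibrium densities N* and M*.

N* ≈ 651, M* ≈ 151

Setting both brackets to zero gives the nullclines N + 1.63M = 897 and 0.255N + M = 317.
Substituting M = 317 - 0.255N into the first: N(1 - 1.63·0.255) = 897 - 1.63·317.
So N* = 380/0.584 = 651, and then M* = 317 - 0.255·651 = 151.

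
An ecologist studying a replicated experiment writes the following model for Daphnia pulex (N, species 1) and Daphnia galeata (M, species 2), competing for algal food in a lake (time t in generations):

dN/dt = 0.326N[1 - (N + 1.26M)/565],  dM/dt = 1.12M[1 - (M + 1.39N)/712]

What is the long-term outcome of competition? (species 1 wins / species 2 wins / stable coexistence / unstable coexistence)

unstable coexistence (outcome depends on initial conditions)

Compare the nullcline intercepts: K1/α12 = 565/1.26 = 448 < K2 = 712; K2/α21 = 712/1.39 = 512 < K1 = 565.
Since both are reversed, neither can invade when rare; the interior point is a saddle.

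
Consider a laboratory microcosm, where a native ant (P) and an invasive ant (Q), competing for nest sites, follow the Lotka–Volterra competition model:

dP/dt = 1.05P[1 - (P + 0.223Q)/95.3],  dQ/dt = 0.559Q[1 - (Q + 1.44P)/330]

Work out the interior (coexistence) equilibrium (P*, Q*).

P* ≈ 32, Q* ≈ 284

Setting both brackets to zero gives the nullclines P + 0.223Q = 95.3 and 1.44P + Q = 330.
Substituting Q = 330 - 1.44P into the first: P(1 - 0.223·1.44) = 95.3 - 0.223·330.
So P* = 21.7/0.679 = 32, and then Q* = 330 - 1.44·32 = 284.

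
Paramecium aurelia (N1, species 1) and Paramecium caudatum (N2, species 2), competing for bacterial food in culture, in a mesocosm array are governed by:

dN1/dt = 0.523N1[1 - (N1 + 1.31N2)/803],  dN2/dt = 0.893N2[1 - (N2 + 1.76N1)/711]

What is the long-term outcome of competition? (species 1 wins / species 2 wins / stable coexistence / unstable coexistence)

Compare the nullcline intercepts: K1/α12 = 803/1.31 = 613 < K2 = 711; K2/α21 = 711/1.76 = 404 < K1 = 803.
Since both are reversed, neither can invade when rare; the interior point is a saddle.

unstable coexistence (outcome depends on initial conditions)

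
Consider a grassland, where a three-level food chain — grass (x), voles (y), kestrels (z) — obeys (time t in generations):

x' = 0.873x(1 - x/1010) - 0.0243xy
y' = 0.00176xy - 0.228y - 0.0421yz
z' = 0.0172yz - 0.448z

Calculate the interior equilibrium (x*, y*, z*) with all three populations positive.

x* ≈ 278, y* ≈ 26, z* ≈ 6.2

From dz/dt = 0: 0.0172y* = 0.448, so y* = 26.
From dx/dt = 0: 0.873(1 - x*/1010) = 0.0243·26, giving x* = 1010·(1 - 0.725) = 278.
From dy/dt = 0: 0.00176·278 - 0.228 = 0.0421z*, so z* = 0.261/0.0421 = 6.2.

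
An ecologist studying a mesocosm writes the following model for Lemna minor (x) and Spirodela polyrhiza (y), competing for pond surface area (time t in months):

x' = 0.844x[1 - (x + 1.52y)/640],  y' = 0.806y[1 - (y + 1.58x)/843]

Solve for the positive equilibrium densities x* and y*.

x* ≈ 458, y* ≈ 120

Setting both brackets to zero gives the nullclines x + 1.52y = 640 and 1.58x + y = 843.
Substituting y = 843 - 1.58x into the first: x(1 - 1.52·1.58) = 640 - 1.52·843.
So x* = -641/-1.4 = 458, and then y* = 843 - 1.58·458 = 120.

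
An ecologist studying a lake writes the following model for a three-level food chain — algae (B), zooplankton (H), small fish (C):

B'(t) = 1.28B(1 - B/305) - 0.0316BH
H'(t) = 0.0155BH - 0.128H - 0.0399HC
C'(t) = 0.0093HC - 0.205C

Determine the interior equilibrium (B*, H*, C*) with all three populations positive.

B* ≈ 139, H* ≈ 22, C* ≈ 50.8

From dC/dt = 0: 0.0093H* = 0.205, so H* = 22.
From dB/dt = 0: 1.28(1 - B*/305) = 0.0316·22, giving B* = 305·(1 - 0.544) = 139.
From dH/dt = 0: 0.0155·139 - 0.128 = 0.0399C*, so C* = 2.03/0.0399 = 50.8.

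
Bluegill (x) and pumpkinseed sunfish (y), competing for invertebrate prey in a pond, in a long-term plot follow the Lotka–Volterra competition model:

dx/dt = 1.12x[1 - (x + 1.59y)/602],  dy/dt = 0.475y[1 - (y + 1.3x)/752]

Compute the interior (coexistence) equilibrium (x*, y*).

x* ≈ 556, y* ≈ 28.7

Setting both brackets to zero gives the nullclines x + 1.59y = 602 and 1.3x + y = 752.
Substituting y = 752 - 1.3x into the first: x(1 - 1.59·1.3) = 602 - 1.59·752.
So x* = -594/-1.07 = 556, and then y* = 752 - 1.3·556 = 28.7.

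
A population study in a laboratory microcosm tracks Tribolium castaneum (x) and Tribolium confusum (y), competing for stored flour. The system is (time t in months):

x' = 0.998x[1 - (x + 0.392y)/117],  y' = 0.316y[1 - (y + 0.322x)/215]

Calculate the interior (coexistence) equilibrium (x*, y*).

Setting both brackets to zero gives the nullclines x + 0.392y = 117 and 0.322x + y = 215.
Substituting y = 215 - 0.322x into the first: x(1 - 0.392·0.322) = 117 - 0.392·215.
So x* = 32.7/0.874 = 37.4, and then y* = 215 - 0.322·37.4 = 203.

x* ≈ 37.4, y* ≈ 203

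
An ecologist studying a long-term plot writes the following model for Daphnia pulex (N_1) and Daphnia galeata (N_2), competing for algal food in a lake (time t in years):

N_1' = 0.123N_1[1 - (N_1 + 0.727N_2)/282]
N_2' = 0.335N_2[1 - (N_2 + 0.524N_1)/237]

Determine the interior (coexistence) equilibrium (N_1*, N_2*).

Setting both brackets to zero gives the nullclines N_1 + 0.727N_2 = 282 and 0.524N_1 + N_2 = 237.
Substituting N_2 = 237 - 0.524N_1 into the first: N_1(1 - 0.727·0.524) = 282 - 0.727·237.
So N_1* = 110/0.619 = 177, and then N_2* = 237 - 0.524·177 = 144.

N_1* ≈ 177, N_2* ≈ 144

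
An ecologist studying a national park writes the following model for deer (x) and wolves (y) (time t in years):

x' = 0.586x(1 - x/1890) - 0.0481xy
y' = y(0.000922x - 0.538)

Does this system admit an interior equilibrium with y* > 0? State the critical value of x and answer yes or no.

The predator equation gives dy/dt > 0 only when x > 0.538/0.000922 = 584.
Without the predator, x → K = 1890. Since 1890 > 584, the predator can invade and persist.

Threshold x = 584; K > 584, so yes, the predator persists.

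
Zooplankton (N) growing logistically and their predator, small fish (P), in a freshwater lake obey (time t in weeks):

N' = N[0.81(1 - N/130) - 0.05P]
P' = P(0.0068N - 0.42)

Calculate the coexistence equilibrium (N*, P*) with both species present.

From dP/dt = 0 with P > 0: 0.0068N* = 0.42, so N* = 61.8.
Substitute into dN/dt = 0: 0.81(1 - 61.8/130) = 0.05P*.
The bracket is 0.525, giving P* = 0.425/0.05 = 8.5.

N* ≈ 61.8, P* ≈ 8.5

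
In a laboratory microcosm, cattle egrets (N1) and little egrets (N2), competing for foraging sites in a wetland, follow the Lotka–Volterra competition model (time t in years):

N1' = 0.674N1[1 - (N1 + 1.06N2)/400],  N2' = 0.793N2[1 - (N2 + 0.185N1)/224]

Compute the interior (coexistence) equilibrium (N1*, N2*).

N1* ≈ 202, N2* ≈ 187

Setting both brackets to zero gives the nullclines N1 + 1.06N2 = 400 and 0.185N1 + N2 = 224.
Substituting N2 = 224 - 0.185N1 into the first: N1(1 - 1.06·0.185) = 400 - 1.06·224.
So N1* = 163/0.804 = 202, and then N2* = 224 - 0.185·202 = 187.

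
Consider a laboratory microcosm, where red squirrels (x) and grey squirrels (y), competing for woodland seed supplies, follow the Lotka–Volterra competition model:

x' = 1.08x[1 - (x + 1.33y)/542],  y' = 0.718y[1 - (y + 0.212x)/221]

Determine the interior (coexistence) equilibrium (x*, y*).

Setting both brackets to zero gives the nullclines x + 1.33y = 542 and 0.212x + y = 221.
Substituting y = 221 - 0.212x into the first: x(1 - 1.33·0.212) = 542 - 1.33·221.
So x* = 248/0.718 = 345, and then y* = 221 - 0.212·345 = 148.

x* ≈ 345, y* ≈ 148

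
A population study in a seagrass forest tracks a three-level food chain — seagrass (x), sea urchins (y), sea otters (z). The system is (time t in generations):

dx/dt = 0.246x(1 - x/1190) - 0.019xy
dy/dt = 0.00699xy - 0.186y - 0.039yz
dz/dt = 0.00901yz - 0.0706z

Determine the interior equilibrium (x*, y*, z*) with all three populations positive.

x* ≈ 470, y* ≈ 7.84, z* ≈ 79.4

From dz/dt = 0: 0.00901y* = 0.0706, so y* = 7.84.
From dx/dt = 0: 0.246(1 - x*/1190) = 0.019·7.84, giving x* = 1190·(1 - 0.605) = 470.
From dy/dt = 0: 0.00699·470 - 0.186 = 0.039z*, so z* = 3.1/0.039 = 79.4.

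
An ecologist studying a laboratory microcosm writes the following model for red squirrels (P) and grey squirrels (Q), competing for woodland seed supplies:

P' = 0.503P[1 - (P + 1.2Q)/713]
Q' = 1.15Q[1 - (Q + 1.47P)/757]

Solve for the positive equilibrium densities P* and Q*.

Setting both brackets to zero gives the nullclines P + 1.2Q = 713 and 1.47P + Q = 757.
Substituting Q = 757 - 1.47P into the first: P(1 - 1.2·1.47) = 713 - 1.2·757.
So P* = -195/-0.764 = 256, and then Q* = 757 - 1.47·256 = 381.

P* ≈ 256, Q* ≈ 381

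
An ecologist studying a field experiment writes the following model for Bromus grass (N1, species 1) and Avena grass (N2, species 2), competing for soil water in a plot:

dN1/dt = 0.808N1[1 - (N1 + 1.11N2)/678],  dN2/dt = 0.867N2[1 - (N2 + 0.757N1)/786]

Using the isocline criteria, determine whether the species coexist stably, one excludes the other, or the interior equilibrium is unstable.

species 2 excludes species 1

Compare the nullcline intercepts: K1/α12 = 678/1.11 = 611 < K2 = 786; K2/α21 = 786/0.757 = 1040 > K1 = 678.
Since the inequalities point opposite ways, species 2 can invade but species 1 cannot.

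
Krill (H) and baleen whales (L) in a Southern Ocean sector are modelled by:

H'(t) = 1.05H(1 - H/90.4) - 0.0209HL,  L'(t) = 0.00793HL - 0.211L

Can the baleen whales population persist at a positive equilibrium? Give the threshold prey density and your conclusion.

Threshold H = 26.6; K > 26.6, so yes, the predator persists.

The predator equation gives dL/dt > 0 only when H > 0.211/0.00793 = 26.6.
Without the predator, H → K = 90.4. Since 90.4 > 26.6, the predator can invade and persist.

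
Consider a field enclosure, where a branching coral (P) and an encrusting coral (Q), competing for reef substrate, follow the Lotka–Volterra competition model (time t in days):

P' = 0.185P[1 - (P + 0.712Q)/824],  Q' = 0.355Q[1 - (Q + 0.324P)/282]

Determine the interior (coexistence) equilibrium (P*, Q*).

P* ≈ 810, Q* ≈ 19.5

Setting both brackets to zero gives the nullclines P + 0.712Q = 824 and 0.324P + Q = 282.
Substituting Q = 282 - 0.324P into the first: P(1 - 0.712·0.324) = 824 - 0.712·282.
So P* = 623/0.769 = 810, and then Q* = 282 - 0.324·810 = 19.5.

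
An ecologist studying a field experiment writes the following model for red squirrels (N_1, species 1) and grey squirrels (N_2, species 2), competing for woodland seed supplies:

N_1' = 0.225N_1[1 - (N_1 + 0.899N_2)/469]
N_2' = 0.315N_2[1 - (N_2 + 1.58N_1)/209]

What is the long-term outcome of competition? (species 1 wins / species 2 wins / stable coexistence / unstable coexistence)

Compare the nullcline intercepts: K1/α12 = 469/0.899 = 522 > K2 = 209; K2/α21 = 209/1.58 = 132 < K1 = 469.
Since the inequalities point opposite ways, species 1 can invade but species 2 cannot.

species 1 excludes species 2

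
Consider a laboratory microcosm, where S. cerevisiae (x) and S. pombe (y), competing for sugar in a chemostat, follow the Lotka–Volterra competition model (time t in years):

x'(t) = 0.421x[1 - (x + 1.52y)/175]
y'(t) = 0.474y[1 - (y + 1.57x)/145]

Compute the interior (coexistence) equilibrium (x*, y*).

Setting both brackets to zero gives the nullclines x + 1.52y = 175 and 1.57x + y = 145.
Substituting y = 145 - 1.57x into the first: x(1 - 1.52·1.57) = 175 - 1.52·145.
So x* = -45.4/-1.39 = 32.7, and then y* = 145 - 1.57·32.7 = 93.6.

x* ≈ 32.7, y* ≈ 93.6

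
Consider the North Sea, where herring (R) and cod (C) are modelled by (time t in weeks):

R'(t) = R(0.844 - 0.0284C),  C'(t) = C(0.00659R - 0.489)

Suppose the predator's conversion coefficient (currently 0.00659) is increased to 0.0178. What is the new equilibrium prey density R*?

R* ≈ 27.5

At the interior fixed point, setting dC/dt = 0 with C > 0 fixes R* = (predator death rate)/(RC coefficient) — independent of the other coefficients.
With the change, R* = 0.489/0.0178 = 27.5; it falls from 74.2.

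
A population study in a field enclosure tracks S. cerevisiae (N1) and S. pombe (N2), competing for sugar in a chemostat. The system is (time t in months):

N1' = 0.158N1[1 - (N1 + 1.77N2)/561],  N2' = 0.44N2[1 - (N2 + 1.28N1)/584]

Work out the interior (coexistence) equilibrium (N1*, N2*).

Setting both brackets to zero gives the nullclines N1 + 1.77N2 = 561 and 1.28N1 + N2 = 584.
Substituting N2 = 584 - 1.28N1 into the first: N1(1 - 1.77·1.28) = 561 - 1.77·584.
So N1* = -473/-1.27 = 373, and then N2* = 584 - 1.28·373 = 106.

N1* ≈ 373, N2* ≈ 106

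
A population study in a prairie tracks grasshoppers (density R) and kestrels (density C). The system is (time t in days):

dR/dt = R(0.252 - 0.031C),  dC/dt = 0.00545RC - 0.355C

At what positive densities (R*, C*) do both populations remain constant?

R* ≈ 65.1, C* ≈ 8.13

Set dC/dt = 0 with C > 0: 0.00545R - 0.355 = 0, so R* = 0.355/0.00545 = 65.1.
Set dR/dt = 0 with R > 0: 0.252 - 0.031C = 0, so C* = 0.252/0.031 = 8.13.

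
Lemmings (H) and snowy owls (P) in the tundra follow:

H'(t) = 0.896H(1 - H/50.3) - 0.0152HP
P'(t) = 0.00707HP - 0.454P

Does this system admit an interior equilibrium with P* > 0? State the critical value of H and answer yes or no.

Threshold H = 64.2; K < 64.2, so no, the predator goes extinct.

The predator equation gives dP/dt > 0 only when H > 0.454/0.00707 = 64.2.
Without the predator, H → K = 50.3. Since 50.3 < 64.2, the predator cannot invade.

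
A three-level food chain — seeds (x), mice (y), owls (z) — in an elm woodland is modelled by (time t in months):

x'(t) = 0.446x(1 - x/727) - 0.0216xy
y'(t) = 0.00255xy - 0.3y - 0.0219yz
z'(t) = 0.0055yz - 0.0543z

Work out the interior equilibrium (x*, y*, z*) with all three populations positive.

From dz/dt = 0: 0.0055y* = 0.0543, so y* = 9.87.
From dx/dt = 0: 0.446(1 - x*/727) = 0.0216·9.87, giving x* = 727·(1 - 0.478) = 379.
From dy/dt = 0: 0.00255·379 - 0.3 = 0.0219z*, so z* = 0.667/0.0219 = 30.5.

x* ≈ 379, y* ≈ 9.87, z* ≈ 30.5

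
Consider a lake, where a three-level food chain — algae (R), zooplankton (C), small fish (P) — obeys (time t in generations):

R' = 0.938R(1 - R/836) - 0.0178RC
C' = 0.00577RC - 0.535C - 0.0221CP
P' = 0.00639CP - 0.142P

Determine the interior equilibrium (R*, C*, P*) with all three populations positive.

R* ≈ 483, C* ≈ 22.2, P* ≈ 102

From dP/dt = 0: 0.00639C* = 0.142, so C* = 22.2.
From dR/dt = 0: 0.938(1 - R*/836) = 0.0178·22.2, giving R* = 836·(1 - 0.422) = 483.
From dC/dt = 0: 0.00577·483 - 0.535 = 0.0221P*, so P* = 2.25/0.0221 = 102.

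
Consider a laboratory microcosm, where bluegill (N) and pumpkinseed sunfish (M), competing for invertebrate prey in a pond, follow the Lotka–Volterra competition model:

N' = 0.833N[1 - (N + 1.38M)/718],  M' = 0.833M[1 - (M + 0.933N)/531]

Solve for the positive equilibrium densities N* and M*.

Setting both brackets to zero gives the nullclines N + 1.38M = 718 and 0.933N + M = 531.
Substituting M = 531 - 0.933N into the first: N(1 - 1.38·0.933) = 718 - 1.38·531.
So N* = -14.8/-0.288 = 51.4, and then M* = 531 - 0.933·51.4 = 483.

N* ≈ 51.4, M* ≈ 483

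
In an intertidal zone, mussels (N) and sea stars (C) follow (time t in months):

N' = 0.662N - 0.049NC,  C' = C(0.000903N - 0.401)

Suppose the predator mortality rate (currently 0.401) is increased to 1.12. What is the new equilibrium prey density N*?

At the interior fixed point, setting dC/dt = 0 with C > 0 fixes N* = (predator death rate)/(NC coefficient) — independent of the other coefficients.
With the change, N* = 1.12/0.000903 = 1240; it rises from 444.

N* ≈ 1240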